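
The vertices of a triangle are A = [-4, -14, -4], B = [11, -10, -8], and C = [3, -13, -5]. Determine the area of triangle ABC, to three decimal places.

9.192

AB = (15, 4, -4),  AC = (7, 1, -1)
i: 4·(-1) - (-4)·1 = -4 - (-4) = 0
j: (-4)·7 - 15·(-1) = -28 - (-15) = -13
k: 15·1 - 4·7 = 15 - 28 = -13
AB × AC = (0, -13, -13)
|AB × AC| = √338 ≈ 18.3848
area = ½ · 18.3848 ≈ 9.192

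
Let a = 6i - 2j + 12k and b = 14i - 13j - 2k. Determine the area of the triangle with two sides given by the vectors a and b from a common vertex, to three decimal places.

122.984

i: (-2)·(-2) - 12·(-13) = 4 - (-156) = 160
j: 12·14 - 6·(-2) = 168 - (-12) = 180
k: 6·(-13) - (-2)·14 = -78 - (-28) = -50
a × b = (160, 180, -50)
|a × b| = √(160² + 180² + (-50)²) = √60500 ≈ 245.9675
area = ½ · 245.9675 ≈ 122.984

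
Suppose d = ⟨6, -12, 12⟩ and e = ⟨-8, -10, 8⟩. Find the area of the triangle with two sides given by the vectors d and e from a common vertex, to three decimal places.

i: (-12)·8 - 12·(-10) = -96 - (-120) = 24
j: 12·(-8) - 6·8 = -96 - 48 = -144
k: 6·(-10) - (-12)·(-8) = -60 - 96 = -156
d × e = (24, -144, -156)
|d × e| = √(24² + (-144)² + (-156)²) = √45648 ≈ 213.6539
area = ½ · 213.6539 ≈ 106.827

106.827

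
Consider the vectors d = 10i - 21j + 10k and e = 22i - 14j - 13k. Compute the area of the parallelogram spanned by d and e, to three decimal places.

629.883

i: (-21)·(-13) - 10·(-14) = 273 - (-140) = 413
j: 10·22 - 10·(-13) = 220 - (-130) = 350
k: 10·(-14) - (-21)·22 = -140 - (-462) = 322
d × e = (413, 350, 322)
|d × e| = √(413² + 350² + 322²) = √396753 ≈ 629.8833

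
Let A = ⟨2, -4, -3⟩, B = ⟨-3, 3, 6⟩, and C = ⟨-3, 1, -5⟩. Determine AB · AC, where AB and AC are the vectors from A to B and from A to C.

42

AB = B − A = (-5, 7, 9)
AC = C − A = (-5, 5, -2)
AB · AC = (-5)·(-5) + 7·5 + 9·(-2) = 25 + 35 - 18 = 42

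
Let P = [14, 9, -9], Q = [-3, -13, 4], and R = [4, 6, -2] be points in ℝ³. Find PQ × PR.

(-115, -11, -169)

PQ = (-17, -22, 13)
PR = (-10, -3, 7)
i: (-22)·7 - 13·(-3) = -154 - (-39) = -115
j: 13·(-10) - (-17)·7 = -130 - (-119) = -11
k: (-17)·(-3) - (-22)·(-10) = 51 - 220 = -169
PQ × PR = (-115, -11, -169)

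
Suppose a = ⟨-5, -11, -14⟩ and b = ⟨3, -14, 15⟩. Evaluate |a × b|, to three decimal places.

i: (-11)·15 - (-14)·(-14) = -165 - 196 = -361
j: (-14)·3 - (-5)·15 = -42 - (-75) = 33
k: (-5)·(-14) - (-11)·3 = 70 - (-33) = 103
a × b = (-361, 33, 103)
|a × b| = √((-361)² + 33² + 103²) = √142019 ≈ 376.8541

376.854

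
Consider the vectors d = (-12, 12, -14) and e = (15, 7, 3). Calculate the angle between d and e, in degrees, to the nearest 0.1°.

d · e = (-12)·15 + 12·7 + (-14)·3 = -180 + 84 - 42 = -138
|d|² = 144 + 144 + 196 = 484,  |d| = √484 ≈ 22.000000
|e|² = 225 + 49 + 9 = 283,  |e| = √283 ≈ 16.822604
cos θ = -138 / (22.000000 · 16.822604) ≈ -0.37287
θ = arccos(-0.37287) ≈ 111.9°

111.9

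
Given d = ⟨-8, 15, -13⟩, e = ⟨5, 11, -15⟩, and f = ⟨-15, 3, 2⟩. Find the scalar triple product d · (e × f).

e × f:
i: 11·2 - (-15)·3 = 22 - (-45) = 67
j: (-15)·(-15) - 5·2 = 225 - 10 = 215
k: 5·3 - 11·(-15) = 15 - (-165) = 180
e × f = (67, 215, 180)
d · (e × f) = (-8)·67 + 15·215 + (-13)·180 = -536 + 3225 - 2340 = 349

349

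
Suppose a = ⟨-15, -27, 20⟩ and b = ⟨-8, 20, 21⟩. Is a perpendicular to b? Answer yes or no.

a · b = (-15)·(-8) + (-27)·20 + 20·21 = 120 - 540 + 420 = 0
Zero, so the vectors are orthogonal.

yes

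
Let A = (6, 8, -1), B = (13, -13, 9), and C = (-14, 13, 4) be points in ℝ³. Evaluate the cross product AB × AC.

(-155, -235, -385)

AB = (7, -21, 10)
AC = (-20, 5, 5)
i: (-21)·5 - 10·5 = -105 - 50 = -155
j: 10·(-20) - 7·5 = -200 - 35 = -235
k: 7·5 - (-21)·(-20) = 35 - 420 = -385
AB × AC = (-155, -235, -385)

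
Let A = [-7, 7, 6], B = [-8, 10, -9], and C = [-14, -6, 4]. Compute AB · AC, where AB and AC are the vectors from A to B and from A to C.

-2

AB = B − A = (-1, 3, -15)
AC = C − A = (-7, -13, -2)
AB · AC = (-1)·(-7) + 3·(-13) + (-15)·(-2) = 7 - 39 + 30 = -2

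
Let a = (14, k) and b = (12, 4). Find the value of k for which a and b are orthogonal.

-42

a · b = 14·12 + k·4 = 168 + 4k
Set equal to 0: 4k = -168, so k = -42.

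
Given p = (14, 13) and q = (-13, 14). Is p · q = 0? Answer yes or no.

p · q = 14·(-13) + 13·14 = -182 + 182 = 0
Zero, so the vectors are orthogonal.

yes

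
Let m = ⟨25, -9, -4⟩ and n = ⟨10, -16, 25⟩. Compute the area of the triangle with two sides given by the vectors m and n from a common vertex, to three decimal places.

i: (-9)·25 - (-4)·(-16) = -225 - 64 = -289
j: (-4)·10 - 25·25 = -40 - 625 = -665
k: 25·(-16) - (-9)·10 = -400 - (-90) = -310
m × n = (-289, -665, -310)
|m × n| = √((-289)² + (-665)² + (-310)²) = √621846 ≈ 788.5721
area = ½ · 788.5721 ≈ 394.286

394.286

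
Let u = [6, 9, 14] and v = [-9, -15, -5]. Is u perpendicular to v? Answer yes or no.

no

u · v = 6·(-9) + 9·(-15) + 14·(-5) = -54 - 135 - 70 = -259
Nonzero, so the vectors are not orthogonal.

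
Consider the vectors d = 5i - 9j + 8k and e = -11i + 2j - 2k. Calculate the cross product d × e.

i: (-9)·(-2) - 8·2 = 18 - 16 = 2
j: 8·(-11) - 5·(-2) = -88 - (-10) = -78
k: 5·2 - (-9)·(-11) = 10 - 99 = -89
d × e = (2, -78, -89)

(2, -78, -89)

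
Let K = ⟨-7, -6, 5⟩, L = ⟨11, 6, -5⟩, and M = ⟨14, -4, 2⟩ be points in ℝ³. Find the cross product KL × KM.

KL = (18, 12, -10)
KM = (21, 2, -3)
i: 12·(-3) - (-10)·2 = -36 - (-20) = -16
j: (-10)·21 - 18·(-3) = -210 - (-54) = -156
k: 18·2 - 12·21 = 36 - 252 = -216
KL × KM = (-16, -156, -216)

(-16, -156, -216)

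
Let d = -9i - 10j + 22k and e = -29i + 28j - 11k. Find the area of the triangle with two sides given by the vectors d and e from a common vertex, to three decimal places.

522.726

i: (-10)·(-11) - 22·28 = 110 - 616 = -506
j: 22·(-29) - (-9)·(-11) = -638 - 99 = -737
k: (-9)·28 - (-10)·(-29) = -252 - 290 = -542
d × e = (-506, -737, -542)
|d × e| = √((-506)² + (-737)² + (-542)²) = √1092969 ≈ 1045.4516
area = ½ · 1045.4516 ≈ 522.726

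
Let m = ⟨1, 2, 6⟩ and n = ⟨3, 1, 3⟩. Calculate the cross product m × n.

(0, 15, -5)

i: 2·3 - 6·1 = 6 - 6 = 0
j: 6·3 - 1·3 = 18 - 3 = 15
k: 1·1 - 2·3 = 1 - 6 = -5
m × n = (0, 15, -5)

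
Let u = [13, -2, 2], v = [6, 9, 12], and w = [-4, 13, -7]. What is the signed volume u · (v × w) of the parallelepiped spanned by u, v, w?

-2607

v × w:
i: 9·(-7) - 12·13 = -63 - 156 = -219
j: 12·(-4) - 6·(-7) = -48 - (-42) = -6
k: 6·13 - 9·(-4) = 78 - (-36) = 114
v × w = (-219, -6, 114)
u · (v × w) = 13·(-219) + (-2)·(-6) + 2·114 = -2847 + 12 + 228 = -2607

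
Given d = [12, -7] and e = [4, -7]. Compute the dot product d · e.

97

d · e = 12·4 + (-7)·(-7) = 48 + 49 = 97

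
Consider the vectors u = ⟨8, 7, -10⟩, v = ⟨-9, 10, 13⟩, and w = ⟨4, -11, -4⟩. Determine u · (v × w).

346

v × w:
i: 10·(-4) - 13·(-11) = -40 - (-143) = 103
j: 13·4 - (-9)·(-4) = 52 - 36 = 16
k: (-9)·(-11) - 10·4 = 99 - 40 = 59
v × w = (103, 16, 59)
u · (v × w) = 8·103 + 7·16 + (-10)·59 = 824 + 112 - 590 = 346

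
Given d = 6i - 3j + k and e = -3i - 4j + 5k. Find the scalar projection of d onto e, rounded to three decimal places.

-0.141

d · e = 6·(-3) + (-3)·(-4) + 1·5 = -18 + 12 + 5 = -1
|e| = √(9 + 16 + 25) = √50 ≈ 7.0711
comp_e d = -1 / √50 ≈ -0.141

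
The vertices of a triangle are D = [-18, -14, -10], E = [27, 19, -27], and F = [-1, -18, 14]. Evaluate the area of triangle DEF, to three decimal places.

858.402

DE = (45, 33, -17),  DF = (17, -4, 24)
i: 33·24 - (-17)·(-4) = 792 - 68 = 724
j: (-17)·17 - 45·24 = -289 - 1080 = -1369
k: 45·(-4) - 33·17 = -180 - 561 = -741
DE × DF = (724, -1369, -741)
|DE × DF| = √2947418 ≈ 1716.8046
area = ½ · 1716.8046 ≈ 858.402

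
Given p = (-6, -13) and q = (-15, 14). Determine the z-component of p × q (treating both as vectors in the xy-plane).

(-6)·14 - (-13)·(-15) = -84 - 195 = -279

-279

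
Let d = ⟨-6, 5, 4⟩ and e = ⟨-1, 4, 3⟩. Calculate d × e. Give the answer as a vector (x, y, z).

(-1, 14, -19)

i: 5·3 - 4·4 = 15 - 16 = -1
j: 4·(-1) - (-6)·3 = -4 - (-18) = 14
k: (-6)·4 - 5·(-1) = -24 - (-5) = -19
d × e = (-1, 14, -19)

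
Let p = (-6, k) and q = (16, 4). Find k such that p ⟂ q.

p · q = (-6)·16 + k·4 = -96 + 4k
Set equal to 0: 4k = 96, so k = 24.

24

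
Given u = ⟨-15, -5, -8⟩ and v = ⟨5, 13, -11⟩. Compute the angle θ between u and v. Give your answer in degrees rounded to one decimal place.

u · v = (-15)·5 + (-5)·13 + (-8)·(-11) = -75 - 65 + 88 = -52
|u|² = 225 + 25 + 64 = 314,  |u| = √314 ≈ 17.720045
|v|² = 25 + 169 + 121 = 315,  |v| = √315 ≈ 17.748239
cos θ = -52 / (17.720045 · 17.748239) ≈ -0.16534
θ = arccos(-0.16534) ≈ 99.5°

99.5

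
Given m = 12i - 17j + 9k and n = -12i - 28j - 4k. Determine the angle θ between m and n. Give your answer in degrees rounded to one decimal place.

64.9

m · n = 12·(-12) + (-17)·(-28) + 9·(-4) = -144 + 476 - 36 = 296
|m|² = 144 + 289 + 81 = 514,  |m| = √514 ≈ 22.671568
|n|² = 144 + 784 + 16 = 944,  |n| = √944 ≈ 30.724583
cos θ = 296 / (22.671568 · 30.724583) ≈ 0.42494
θ = arccos(0.42494) ≈ 64.9°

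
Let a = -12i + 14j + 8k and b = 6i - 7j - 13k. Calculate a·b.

-274

a · b = (-12)·6 + 14·(-7) + 8·(-13) = -72 - 98 - 104 = -274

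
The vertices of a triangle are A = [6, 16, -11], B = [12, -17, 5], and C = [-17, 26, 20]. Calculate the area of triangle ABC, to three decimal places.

AB = (6, -33, 16),  AC = (-23, 10, 31)
i: (-33)·31 - 16·10 = -1023 - 160 = -1183
j: 16·(-23) - 6·31 = -368 - 186 = -554
k: 6·10 - (-33)·(-23) = 60 - 759 = -699
AB × AC = (-1183, -554, -699)
|AB × AC| = √2195006 ≈ 1481.5553
area = ½ · 1481.5553 ≈ 740.778

740.778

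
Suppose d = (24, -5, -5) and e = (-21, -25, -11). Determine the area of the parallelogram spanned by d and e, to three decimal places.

798.803

i: (-5)·(-11) - (-5)·(-25) = 55 - 125 = -70
j: (-5)·(-21) - 24·(-11) = 105 - (-264) = 369
k: 24·(-25) - (-5)·(-21) = -600 - 105 = -705
d × e = (-70, 369, -705)
|d × e| = √((-70)² + 369² + (-705)²) = √638086 ≈ 798.8029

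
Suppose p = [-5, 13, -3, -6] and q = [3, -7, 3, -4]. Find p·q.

-91

p · q = (-5)·3 + 13·(-7) + (-3)·3 + (-6)·(-4) = -15 - 91 - 9 + 24 = -91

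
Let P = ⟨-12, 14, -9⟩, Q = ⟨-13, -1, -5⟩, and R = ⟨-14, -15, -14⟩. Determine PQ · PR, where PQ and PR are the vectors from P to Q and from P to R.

417

PQ = Q − P = (-1, -15, 4)
PR = R − P = (-2, -29, -5)
PQ · PR = (-1)·(-2) + (-15)·(-29) + 4·(-5) = 2 + 435 - 20 = 417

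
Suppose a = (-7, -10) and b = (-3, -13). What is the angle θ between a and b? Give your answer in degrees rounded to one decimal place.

22.0

a · b = (-7)·(-3) + (-10)·(-13) = 21 + 130 = 151
|a|² = 49 + 100 = 149,  |a| = √149 ≈ 12.206556
|b|² = 9 + 169 = 178,  |b| = √178 ≈ 13.341664
cos θ = 151 / (12.206556 · 13.341664) ≈ 0.92720
θ = arccos(0.92720) ≈ 22.0°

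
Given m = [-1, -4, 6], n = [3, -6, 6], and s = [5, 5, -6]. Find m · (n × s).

n × s:
i: (-6)·(-6) - 6·5 = 36 - 30 = 6
j: 6·5 - 3·(-6) = 30 - (-18) = 48
k: 3·5 - (-6)·5 = 15 - (-30) = 45
n × s = (6, 48, 45)
m · (n × s) = (-1)·6 + (-4)·48 + 6·45 = -6 - 192 + 270 = 72

72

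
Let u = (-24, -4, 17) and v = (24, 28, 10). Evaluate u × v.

(-516, 648, -576)

i: (-4)·10 - 17·28 = -40 - 476 = -516
j: 17·24 - (-24)·10 = 408 - (-240) = 648
k: (-24)·28 - (-4)·24 = -672 - (-96) = -576
u × v = (-516, 648, -576)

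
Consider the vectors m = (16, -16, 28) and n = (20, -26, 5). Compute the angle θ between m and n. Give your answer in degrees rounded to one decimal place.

42.8

m · n = 16·20 + (-16)·(-26) + 28·5 = 320 + 416 + 140 = 876
|m|² = 256 + 256 + 784 = 1296,  |m| = √1296 ≈ 36.000000
|n|² = 400 + 676 + 25 = 1101,  |n| = √1101 ≈ 33.181320
cos θ = 876 / (36.000000 · 33.181320) ≈ 0.73334
θ = arccos(0.73334) ≈ 42.8°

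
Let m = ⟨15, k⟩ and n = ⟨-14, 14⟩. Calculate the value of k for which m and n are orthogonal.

15

m · n = 15·(-14) + k·14 = -210 + 14k
Set equal to 0: 14k = 210, so k = 15.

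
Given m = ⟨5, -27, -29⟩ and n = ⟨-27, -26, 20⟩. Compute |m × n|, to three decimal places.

1696.704

i: (-27)·20 - (-29)·(-26) = -540 - 754 = -1294
j: (-29)·(-27) - 5·20 = 783 - 100 = 683
k: 5·(-26) - (-27)·(-27) = -130 - 729 = -859
m × n = (-1294, 683, -859)
|m × n| = √((-1294)² + 683² + (-859)²) = √2878806 ≈ 1696.7045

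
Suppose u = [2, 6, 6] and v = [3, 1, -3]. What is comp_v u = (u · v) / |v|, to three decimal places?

u · v = 2·3 + 6·1 + 6·(-3) = 6 + 6 - 18 = -6
|v| = √(9 + 1 + 9) = √19 ≈ 4.3589
comp_v u = -6 / √19 ≈ -1.376

-1.376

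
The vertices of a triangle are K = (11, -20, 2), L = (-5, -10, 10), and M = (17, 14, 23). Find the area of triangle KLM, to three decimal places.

KL = (-16, 10, 8),  KM = (6, 34, 21)
i: 10·21 - 8·34 = 210 - 272 = -62
j: 8·6 - (-16)·21 = 48 - (-336) = 384
k: (-16)·34 - 10·6 = -544 - 60 = -604
KL × KM = (-62, 384, -604)
|KL × KM| = √516116 ≈ 718.4121
area = ½ · 718.4121 ≈ 359.206

359.206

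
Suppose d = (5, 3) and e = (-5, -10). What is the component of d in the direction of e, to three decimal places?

d · e = 5·(-5) + 3·(-10) = -25 - 30 = -55
|e| = √(25 + 100) = √125 ≈ 11.1803
comp_e d = -55 / √125 ≈ -4.919

-4.919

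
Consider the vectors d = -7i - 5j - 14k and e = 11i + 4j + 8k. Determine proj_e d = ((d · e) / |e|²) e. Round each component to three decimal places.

d · e = (-7)·11 + (-5)·4 + (-14)·8 = -77 - 20 - 112 = -209
|e|² = 121 + 16 + 64 = 201
proj_e d = (-209/201) · (11, 4, 8) ≈ (-11.438, -4.159, -8.318)

(-11.438, -4.159, -8.318)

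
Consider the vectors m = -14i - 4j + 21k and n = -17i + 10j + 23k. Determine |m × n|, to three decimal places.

i: (-4)·23 - 21·10 = -92 - 210 = -302
j: 21·(-17) - (-14)·23 = -357 - (-322) = -35
k: (-14)·10 - (-4)·(-17) = -140 - 68 = -208
m × n = (-302, -35, -208)
|m × n| = √((-302)² + (-35)² + (-208)²) = √135693 ≈ 368.3653

368.365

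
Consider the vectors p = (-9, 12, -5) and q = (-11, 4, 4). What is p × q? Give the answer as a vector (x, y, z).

i: 12·4 - (-5)·4 = 48 - (-20) = 68
j: (-5)·(-11) - (-9)·4 = 55 - (-36) = 91
k: (-9)·4 - 12·(-11) = -36 - (-132) = 96
p × q = (68, 91, 96)

(68, 91, 96)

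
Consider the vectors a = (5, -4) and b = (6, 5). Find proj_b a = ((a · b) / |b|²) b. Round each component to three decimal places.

a · b = 5·6 + (-4)·5 = 30 - 20 = 10
|b|² = 36 + 25 = 61
proj_b a = (10/61) · (6, 5) ≈ (0.984, 0.820)

(0.984, 0.820)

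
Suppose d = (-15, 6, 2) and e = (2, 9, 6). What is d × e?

i: 6·6 - 2·9 = 36 - 18 = 18
j: 2·2 - (-15)·6 = 4 - (-90) = 94
k: (-15)·9 - 6·2 = -135 - 12 = -147
d × e = (18, 94, -147)

(18, 94, -147)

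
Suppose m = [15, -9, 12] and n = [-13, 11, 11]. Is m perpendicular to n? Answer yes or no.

no

m · n = 15·(-13) + (-9)·11 + 12·11 = -195 - 99 + 132 = -162
Nonzero, so the vectors are not orthogonal.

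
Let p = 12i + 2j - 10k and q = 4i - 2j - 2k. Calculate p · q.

64

p · q = 12·4 + 2·(-2) + (-10)·(-2) = 48 - 4 + 20 = 64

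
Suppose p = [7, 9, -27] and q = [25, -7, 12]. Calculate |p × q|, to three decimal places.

i: 9·12 - (-27)·(-7) = 108 - 189 = -81
j: (-27)·25 - 7·12 = -675 - 84 = -759
k: 7·(-7) - 9·25 = -49 - 225 = -274
p × q = (-81, -759, -274)
|p × q| = √((-81)² + (-759)² + (-274)²) = √657718 ≈ 810.9982

810.998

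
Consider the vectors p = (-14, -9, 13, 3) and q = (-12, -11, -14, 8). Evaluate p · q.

109

p · q = (-14)·(-12) + (-9)·(-11) + 13·(-14) + 3·8 = 168 + 99 - 182 + 24 = 109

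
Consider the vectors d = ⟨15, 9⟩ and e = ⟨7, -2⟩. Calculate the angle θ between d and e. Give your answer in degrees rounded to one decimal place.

46.9

d · e = 15·7 + 9·(-2) = 105 - 18 = 87
|d|² = 225 + 81 = 306,  |d| = √306 ≈ 17.492856
|e|² = 49 + 4 = 53,  |e| = √53 ≈ 7.280110
cos θ = 87 / (17.492856 · 7.280110) ≈ 0.68316
θ = arccos(0.68316) ≈ 46.9°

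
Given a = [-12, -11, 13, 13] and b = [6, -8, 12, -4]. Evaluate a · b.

120

a · b = (-12)·6 + (-11)·(-8) + 13·12 + 13·(-4) = -72 + 88 + 156 - 52 = 120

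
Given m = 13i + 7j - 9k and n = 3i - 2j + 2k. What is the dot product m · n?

7

m · n = 13·3 + 7·(-2) + (-9)·2 = 39 - 14 - 18 = 7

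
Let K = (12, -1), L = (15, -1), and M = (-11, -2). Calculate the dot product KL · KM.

KL = L − K = (3, 0)
KM = M − K = (-23, -1)
KL · KM = 3·(-23) + 0·(-1) = -69 + 0 = -69

-69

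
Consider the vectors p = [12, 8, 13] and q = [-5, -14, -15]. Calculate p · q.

p · q = 12·(-5) + 8·(-14) + 13·(-15) = -60 - 112 - 195 = -367

-367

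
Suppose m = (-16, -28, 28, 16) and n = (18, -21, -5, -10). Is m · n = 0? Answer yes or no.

m · n = (-16)·18 + (-28)·(-21) + 28·(-5) + 16·(-10) = -288 + 588 - 140 - 160 = 0
Zero, so the vectors are orthogonal.

yes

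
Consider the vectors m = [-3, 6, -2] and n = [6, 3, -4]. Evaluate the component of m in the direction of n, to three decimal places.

1.024

m · n = (-3)·6 + 6·3 + (-2)·(-4) = -18 + 18 + 8 = 8
|n| = √(36 + 9 + 16) = √61 ≈ 7.8102
comp_n m = 8 / √61 ≈ 1.024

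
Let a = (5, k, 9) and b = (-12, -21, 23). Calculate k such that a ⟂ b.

7

a · b = 5·(-12) + k·(-21) + 9·23 = 147 - 21k
Set equal to 0: -21k = -147, so k = 7.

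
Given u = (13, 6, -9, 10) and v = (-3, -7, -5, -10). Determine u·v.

-136

u · v = 13·(-3) + 6·(-7) + (-9)·(-5) + 10·(-10) = -39 - 42 + 45 - 100 = -136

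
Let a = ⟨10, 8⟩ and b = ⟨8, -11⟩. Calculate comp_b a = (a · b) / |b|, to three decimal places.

-0.588

a · b = 10·8 + 8·(-11) = 80 - 88 = -8
|b| = √(64 + 121) = √185 ≈ 13.6015
comp_b a = -8 / √185 ≈ -0.588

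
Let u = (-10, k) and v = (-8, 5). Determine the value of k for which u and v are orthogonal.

-16

u · v = (-10)·(-8) + k·5 = 80 + 5k
Set equal to 0: 5k = -80, so k = -16.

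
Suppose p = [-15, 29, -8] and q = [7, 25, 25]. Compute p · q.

p · q = (-15)·7 + 29·25 + (-8)·25 = -105 + 725 - 200 = 420

420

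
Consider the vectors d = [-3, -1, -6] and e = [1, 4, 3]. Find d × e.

i: (-1)·3 - (-6)·4 = -3 - (-24) = 21
j: (-6)·1 - (-3)·3 = -6 - (-9) = 3
k: (-3)·4 - (-1)·1 = -12 - (-1) = -11
d × e = (21, 3, -11)

(21, 3, -11)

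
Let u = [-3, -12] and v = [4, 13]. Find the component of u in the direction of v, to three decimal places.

-12.352

u · v = (-3)·4 + (-12)·13 = -12 - 156 = -168
|v| = √(16 + 169) = √185 ≈ 13.6015
comp_v u = -168 / √185 ≈ -12.352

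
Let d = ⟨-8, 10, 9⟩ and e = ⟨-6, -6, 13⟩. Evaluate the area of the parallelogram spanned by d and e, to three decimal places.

i: 10·13 - 9·(-6) = 130 - (-54) = 184
j: 9·(-6) - (-8)·13 = -54 - (-104) = 50
k: (-8)·(-6) - 10·(-6) = 48 - (-60) = 108
d × e = (184, 50, 108)
|d × e| = √(184² + 50² + 108²) = √48020 ≈ 219.1347

219.135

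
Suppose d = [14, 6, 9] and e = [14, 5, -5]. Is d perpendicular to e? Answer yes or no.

no

d · e = 14·14 + 6·5 + 9·(-5) = 196 + 30 - 45 = 181
Nonzero, so the vectors are not orthogonal.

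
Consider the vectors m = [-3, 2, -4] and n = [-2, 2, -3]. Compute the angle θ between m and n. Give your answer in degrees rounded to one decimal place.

7.8

m · n = (-3)·(-2) + 2·2 + (-4)·(-3) = 6 + 4 + 12 = 22
|m|² = 9 + 4 + 16 = 29,  |m| = √29 ≈ 5.385165
|n|² = 4 + 4 + 9 = 17,  |n| = √17 ≈ 4.123106
cos θ = 22 / (5.385165 · 4.123106) ≈ 0.99083
θ = arccos(0.99083) ≈ 7.8°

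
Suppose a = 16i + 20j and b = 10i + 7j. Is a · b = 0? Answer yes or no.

no

a · b = 16·10 + 20·7 = 160 + 140 = 300
Nonzero, so the vectors are not orthogonal.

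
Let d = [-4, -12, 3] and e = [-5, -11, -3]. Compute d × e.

i: (-12)·(-3) - 3·(-11) = 36 - (-33) = 69
j: 3·(-5) - (-4)·(-3) = -15 - 12 = -27
k: (-4)·(-11) - (-12)·(-5) = 44 - 60 = -16
d × e = (69, -27, -16)

(69, -27, -16)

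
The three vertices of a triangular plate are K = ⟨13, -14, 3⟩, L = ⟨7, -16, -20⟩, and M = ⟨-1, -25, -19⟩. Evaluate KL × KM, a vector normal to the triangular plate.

KL = (-6, -2, -23)
KM = (-14, -11, -22)
i: (-2)·(-22) - (-23)·(-11) = 44 - 253 = -209
j: (-23)·(-14) - (-6)·(-22) = 322 - 132 = 190
k: (-6)·(-11) - (-2)·(-14) = 66 - 28 = 38
KL × KM = (-209, 190, 38)

(-209, 190, 38)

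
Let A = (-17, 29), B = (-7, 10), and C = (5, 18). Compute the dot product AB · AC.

AB = B − A = (10, -19)
AC = C − A = (22, -11)
AB · AC = 10·22 + (-19)·(-11) = 220 + 209 = 429

429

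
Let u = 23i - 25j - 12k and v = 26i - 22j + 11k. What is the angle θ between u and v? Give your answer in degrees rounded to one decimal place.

u · v = 23·26 + (-25)·(-22) + (-12)·11 = 598 + 550 - 132 = 1016
|u|² = 529 + 625 + 144 = 1298,  |u| = √1298 ≈ 36.027767
|v|² = 676 + 484 + 121 = 1281,  |v| = √1281 ≈ 35.791060
cos θ = 1016 / (36.027767 · 35.791060) ≈ 0.78792
θ = arccos(0.78792) ≈ 38.0°

38.0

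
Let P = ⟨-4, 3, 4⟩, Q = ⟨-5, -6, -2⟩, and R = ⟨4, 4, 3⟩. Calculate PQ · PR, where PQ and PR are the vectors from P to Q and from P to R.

-11

PQ = Q − P = (-1, -9, -6)
PR = R − P = (8, 1, -1)
PQ · PR = (-1)·8 + (-9)·1 + (-6)·(-1) = -8 - 9 + 6 = -11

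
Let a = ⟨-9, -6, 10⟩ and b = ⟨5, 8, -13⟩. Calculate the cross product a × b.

(-2, -67, -42)

i: (-6)·(-13) - 10·8 = 78 - 80 = -2
j: 10·5 - (-9)·(-13) = 50 - 117 = -67
k: (-9)·8 - (-6)·5 = -72 - (-30) = -42
a × b = (-2, -67, -42)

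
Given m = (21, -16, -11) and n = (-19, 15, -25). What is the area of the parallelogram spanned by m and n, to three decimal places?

i: (-16)·(-25) - (-11)·15 = 400 - (-165) = 565
j: (-11)·(-19) - 21·(-25) = 209 - (-525) = 734
k: 21·15 - (-16)·(-19) = 315 - 304 = 11
m × n = (565, 734, 11)
|m × n| = √(565² + 734² + 11²) = √858102 ≈ 926.3380

926.338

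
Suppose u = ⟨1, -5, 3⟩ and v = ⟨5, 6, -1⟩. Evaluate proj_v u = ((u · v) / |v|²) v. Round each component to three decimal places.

u · v = 1·5 + (-5)·6 + 3·(-1) = 5 - 30 - 3 = -28
|v|² = 25 + 36 + 1 = 62
proj_v u = (-28/62) · (5, 6, -1) ≈ (-2.258, -2.710, 0.452)

(-2.258, -2.710, 0.452)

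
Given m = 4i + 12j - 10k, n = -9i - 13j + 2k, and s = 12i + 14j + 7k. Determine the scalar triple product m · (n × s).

268

n × s:
i: (-13)·7 - 2·14 = -91 - 28 = -119
j: 2·12 - (-9)·7 = 24 - (-63) = 87
k: (-9)·14 - (-13)·12 = -126 - (-156) = 30
n × s = (-119, 87, 30)
m · (n × s) = 4·(-119) + 12·87 + (-10)·30 = -476 + 1044 - 300 = 268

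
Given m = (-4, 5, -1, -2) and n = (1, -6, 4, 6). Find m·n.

m · n = (-4)·1 + 5·(-6) + (-1)·4 + (-2)·6 = -4 - 30 - 4 - 12 = -50

-50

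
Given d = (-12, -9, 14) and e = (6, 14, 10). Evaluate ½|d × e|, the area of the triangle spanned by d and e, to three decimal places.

184.667

i: (-9)·10 - 14·14 = -90 - 196 = -286
j: 14·6 - (-12)·10 = 84 - (-120) = 204
k: (-12)·14 - (-9)·6 = -168 - (-54) = -114
d × e = (-286, 204, -114)
|d × e| = √((-286)² + 204² + (-114)²) = √136408 ≈ 369.3345
area = ½ · 369.3345 ≈ 184.667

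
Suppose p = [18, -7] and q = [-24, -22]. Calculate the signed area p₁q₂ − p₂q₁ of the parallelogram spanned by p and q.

-564

18·(-22) - (-7)·(-24) = -396 - 168 = -564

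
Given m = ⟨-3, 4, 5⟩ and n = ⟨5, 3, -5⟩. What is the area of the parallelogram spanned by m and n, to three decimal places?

46.540

i: 4·(-5) - 5·3 = -20 - 15 = -35
j: 5·5 - (-3)·(-5) = 25 - 15 = 10
k: (-3)·3 - 4·5 = -9 - 20 = -29
m × n = (-35, 10, -29)
|m × n| = √((-35)² + 10² + (-29)²) = √2166 ≈ 46.5403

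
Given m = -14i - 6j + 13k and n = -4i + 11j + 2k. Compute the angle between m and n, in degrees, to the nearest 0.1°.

86.1

m · n = (-14)·(-4) + (-6)·11 + 13·2 = 56 - 66 + 26 = 16
|m|² = 196 + 36 + 169 = 401,  |m| = √401 ≈ 20.024984
|n|² = 16 + 121 + 4 = 141,  |n| = √141 ≈ 11.874342
cos θ = 16 / (20.024984 · 11.874342) ≈ 0.06729
θ = arccos(0.06729) ≈ 86.1°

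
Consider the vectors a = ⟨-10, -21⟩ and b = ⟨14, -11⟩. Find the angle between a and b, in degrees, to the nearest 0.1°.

a · b = (-10)·14 + (-21)·(-11) = -140 + 231 = 91
|a|² = 100 + 441 = 541,  |a| = √541 ≈ 23.259407
|b|² = 196 + 121 = 317,  |b| = √317 ≈ 17.804494
cos θ = 91 / (23.259407 · 17.804494) ≈ 0.21974
θ = arccos(0.21974) ≈ 77.3°

77.3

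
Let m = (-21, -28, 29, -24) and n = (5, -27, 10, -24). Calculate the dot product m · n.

m · n = (-21)·5 + (-28)·(-27) + 29·10 + (-24)·(-24) = -105 + 756 + 290 + 576 = 1517

1517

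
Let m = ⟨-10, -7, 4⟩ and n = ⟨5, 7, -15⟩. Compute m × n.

i: (-7)·(-15) - 4·7 = 105 - 28 = 77
j: 4·5 - (-10)·(-15) = 20 - 150 = -130
k: (-10)·7 - (-7)·5 = -70 - (-35) = -35
m × n = (77, -130, -35)

(77, -130, -35)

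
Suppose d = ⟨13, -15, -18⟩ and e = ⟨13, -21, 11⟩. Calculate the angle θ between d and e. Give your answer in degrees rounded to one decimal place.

66.7

d · e = 13·13 + (-15)·(-21) + (-18)·11 = 169 + 315 - 198 = 286
|d|² = 169 + 225 + 324 = 718,  |d| = √718 ≈ 26.795522
|e|² = 169 + 441 + 121 = 731,  |e| = √731 ≈ 27.037012
cos θ = 286 / (26.795522 · 27.037012) ≈ 0.39477
θ = arccos(0.39477) ≈ 66.7°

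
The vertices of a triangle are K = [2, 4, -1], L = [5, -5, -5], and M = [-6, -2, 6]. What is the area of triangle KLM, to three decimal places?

62.829

KL = (3, -9, -4),  KM = (-8, -6, 7)
i: (-9)·7 - (-4)·(-6) = -63 - 24 = -87
j: (-4)·(-8) - 3·7 = 32 - 21 = 11
k: 3·(-6) - (-9)·(-8) = -18 - 72 = -90
KL × KM = (-87, 11, -90)
|KL × KM| = √15790 ≈ 125.6583
area = ½ · 125.6583 ≈ 62.829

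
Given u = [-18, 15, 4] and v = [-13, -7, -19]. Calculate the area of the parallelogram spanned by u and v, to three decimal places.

569.496

i: 15·(-19) - 4·(-7) = -285 - (-28) = -257
j: 4·(-13) - (-18)·(-19) = -52 - 342 = -394
k: (-18)·(-7) - 15·(-13) = 126 - (-195) = 321
u × v = (-257, -394, 321)
|u × v| = √((-257)² + (-394)² + 321²) = √324326 ≈ 569.4963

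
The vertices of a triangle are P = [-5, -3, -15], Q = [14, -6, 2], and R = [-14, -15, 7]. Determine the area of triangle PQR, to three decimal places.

320.199

PQ = (19, -3, 17),  PR = (-9, -12, 22)
i: (-3)·22 - 17·(-12) = -66 - (-204) = 138
j: 17·(-9) - 19·22 = -153 - 418 = -571
k: 19·(-12) - (-3)·(-9) = -228 - 27 = -255
PQ × PR = (138, -571, -255)
|PQ × PR| = √410110 ≈ 640.3983
area = ½ · 640.3983 ≈ 320.199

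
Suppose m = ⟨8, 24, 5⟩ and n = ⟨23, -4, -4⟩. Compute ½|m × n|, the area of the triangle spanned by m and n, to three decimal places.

303.497

i: 24·(-4) - 5·(-4) = -96 - (-20) = -76
j: 5·23 - 8·(-4) = 115 - (-32) = 147
k: 8·(-4) - 24·23 = -32 - 552 = -584
m × n = (-76, 147, -584)
|m × n| = √((-76)² + 147² + (-584)²) = √368441 ≈ 606.9934
area = ½ · 606.9934 ≈ 303.497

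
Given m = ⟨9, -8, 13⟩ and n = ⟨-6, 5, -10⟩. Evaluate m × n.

i: (-8)·(-10) - 13·5 = 80 - 65 = 15
j: 13·(-6) - 9·(-10) = -78 - (-90) = 12
k: 9·5 - (-8)·(-6) = 45 - 48 = -3
m × n = (15, 12, -3)

(15, 12, -3)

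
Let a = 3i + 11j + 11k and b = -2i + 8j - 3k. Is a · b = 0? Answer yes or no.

a · b = 3·(-2) + 11·8 + 11·(-3) = -6 + 88 - 33 = 49
Nonzero, so the vectors are not orthogonal.

no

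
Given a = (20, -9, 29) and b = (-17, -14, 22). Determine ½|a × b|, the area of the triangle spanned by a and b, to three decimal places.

524.700

i: (-9)·22 - 29·(-14) = -198 - (-406) = 208
j: 29·(-17) - 20·22 = -493 - 440 = -933
k: 20·(-14) - (-9)·(-17) = -280 - 153 = -433
a × b = (208, -933, -433)
|a × b| = √(208² + (-933)² + (-433)²) = √1101242 ≈ 1049.4008
area = ½ · 1049.4008 ≈ 524.700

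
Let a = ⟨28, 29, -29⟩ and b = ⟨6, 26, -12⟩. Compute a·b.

1270

a · b = 28·6 + 29·26 + (-29)·(-12) = 168 + 754 + 348 = 1270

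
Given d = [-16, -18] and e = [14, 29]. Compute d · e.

d · e = (-16)·14 + (-18)·29 = -224 - 522 = -746

-746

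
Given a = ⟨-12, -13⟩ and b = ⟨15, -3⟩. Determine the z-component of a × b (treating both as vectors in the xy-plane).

(-12)·(-3) - (-13)·15 = 36 - (-195) = 231

231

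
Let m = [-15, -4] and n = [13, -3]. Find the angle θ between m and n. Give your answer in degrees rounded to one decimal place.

152.1

m · n = (-15)·13 + (-4)·(-3) = -195 + 12 = -183
|m|² = 225 + 16 = 241,  |m| = √241 ≈ 15.524175
|n|² = 169 + 9 = 178,  |n| = √178 ≈ 13.341664
cos θ = -183 / (15.524175 · 13.341664) ≈ -0.88355
θ = arccos(-0.88355) ≈ 152.1°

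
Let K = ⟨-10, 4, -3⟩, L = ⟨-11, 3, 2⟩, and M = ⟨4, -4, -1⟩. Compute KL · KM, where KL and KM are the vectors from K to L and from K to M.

4

KL = L − K = (-1, -1, 5)
KM = M − K = (14, -8, 2)
KL · KM = (-1)·14 + (-1)·(-8) + 5·2 = -14 + 8 + 10 = 4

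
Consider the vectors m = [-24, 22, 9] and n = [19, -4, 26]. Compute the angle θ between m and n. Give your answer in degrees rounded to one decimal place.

106.4

m · n = (-24)·19 + 22·(-4) + 9·26 = -456 - 88 + 234 = -310
|m|² = 576 + 484 + 81 = 1141,  |m| = √1141 ≈ 33.778692
|n|² = 361 + 16 + 676 = 1053,  |n| = √1053 ≈ 32.449961
cos θ = -310 / (33.778692 · 32.449961) ≈ -0.28282
θ = arccos(-0.28282) ≈ 106.4°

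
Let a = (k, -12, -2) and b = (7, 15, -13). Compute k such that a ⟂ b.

a · b = k·7 + (-12)·15 + (-2)·(-13) = -154 + 7k
Set equal to 0: 7k = 154, so k = 22.

22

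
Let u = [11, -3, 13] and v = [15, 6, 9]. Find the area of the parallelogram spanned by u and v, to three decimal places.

i: (-3)·9 - 13·6 = -27 - 78 = -105
j: 13·15 - 11·9 = 195 - 99 = 96
k: 11·6 - (-3)·15 = 66 - (-45) = 111
u × v = (-105, 96, 111)
|u × v| = √((-105)² + 96² + 111²) = √32562 ≈ 180.4494

180.449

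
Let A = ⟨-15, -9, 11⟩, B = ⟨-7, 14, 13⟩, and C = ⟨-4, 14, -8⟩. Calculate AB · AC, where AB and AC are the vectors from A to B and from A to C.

AB = B − A = (8, 23, 2)
AC = C − A = (11, 23, -19)
AB · AC = 8·11 + 23·23 + 2·(-19) = 88 + 529 - 38 = 579

579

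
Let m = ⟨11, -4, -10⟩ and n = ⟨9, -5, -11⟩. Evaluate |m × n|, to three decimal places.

36.851

i: (-4)·(-11) - (-10)·(-5) = 44 - 50 = -6
j: (-10)·9 - 11·(-11) = -90 - (-121) = 31
k: 11·(-5) - (-4)·9 = -55 - (-36) = -19
m × n = (-6, 31, -19)
|m × n| = √((-6)² + 31² + (-19)²) = √1358 ≈ 36.8511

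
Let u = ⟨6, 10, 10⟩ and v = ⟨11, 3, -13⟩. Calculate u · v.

u · v = 6·11 + 10·3 + 10·(-13) = 66 + 30 - 130 = -34

-34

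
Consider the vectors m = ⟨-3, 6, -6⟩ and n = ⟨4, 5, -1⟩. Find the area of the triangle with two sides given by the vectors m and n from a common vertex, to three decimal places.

i: 6·(-1) - (-6)·5 = -6 - (-30) = 24
j: (-6)·4 - (-3)·(-1) = -24 - 3 = -27
k: (-3)·5 - 6·4 = -15 - 24 = -39
m × n = (24, -27, -39)
|m × n| = √(24² + (-27)² + (-39)²) = √2826 ≈ 53.1601
area = ½ · 53.1601 ≈ 26.580

26.580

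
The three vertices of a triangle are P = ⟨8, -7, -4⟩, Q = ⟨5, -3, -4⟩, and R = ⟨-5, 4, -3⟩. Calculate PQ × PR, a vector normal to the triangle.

PQ = (-3, 4, 0)
PR = (-13, 11, 1)
i: 4·1 - 0·11 = 4 - 0 = 4
j: 0·(-13) - (-3)·1 = 0 - (-3) = 3
k: (-3)·11 - 4·(-13) = -33 - (-52) = 19
PQ × PR = (4, 3, 19)

(4, 3, 19)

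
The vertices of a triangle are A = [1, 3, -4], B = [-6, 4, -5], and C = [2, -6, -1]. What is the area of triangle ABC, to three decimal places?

AB = (-7, 1, -1),  AC = (1, -9, 3)
i: 1·3 - (-1)·(-9) = 3 - 9 = -6
j: (-1)·1 - (-7)·3 = -1 - (-21) = 20
k: (-7)·(-9) - 1·1 = 63 - 1 = 62
AB × AC = (-6, 20, 62)
|AB × AC| = √4280 ≈ 65.4217
area = ½ · 65.4217 ≈ 32.711

32.711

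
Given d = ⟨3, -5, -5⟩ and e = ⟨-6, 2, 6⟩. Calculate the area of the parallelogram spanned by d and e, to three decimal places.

33.466

i: (-5)·6 - (-5)·2 = -30 - (-10) = -20
j: (-5)·(-6) - 3·6 = 30 - 18 = 12
k: 3·2 - (-5)·(-6) = 6 - 30 = -24
d × e = (-20, 12, -24)
|d × e| = √((-20)² + 12² + (-24)²) = √1120 ≈ 33.4664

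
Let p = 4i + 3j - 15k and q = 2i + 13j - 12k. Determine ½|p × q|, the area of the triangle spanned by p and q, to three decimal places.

83.248

i: 3·(-12) - (-15)·13 = -36 - (-195) = 159
j: (-15)·2 - 4·(-12) = -30 - (-48) = 18
k: 4·13 - 3·2 = 52 - 6 = 46
p × q = (159, 18, 46)
|p × q| = √(159² + 18² + 46²) = √27721 ≈ 166.4962
area = ½ · 166.4962 ≈ 83.248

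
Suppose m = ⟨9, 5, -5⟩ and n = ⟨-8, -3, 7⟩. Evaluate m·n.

-122

m · n = 9·(-8) + 5·(-3) + (-5)·7 = -72 - 15 - 35 = -122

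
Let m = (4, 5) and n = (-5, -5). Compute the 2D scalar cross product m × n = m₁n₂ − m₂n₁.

4·(-5) - 5·(-5) = -20 - (-25) = 5

5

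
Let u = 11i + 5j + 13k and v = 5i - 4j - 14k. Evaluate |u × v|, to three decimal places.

i: 5·(-14) - 13·(-4) = -70 - (-52) = -18
j: 13·5 - 11·(-14) = 65 - (-154) = 219
k: 11·(-4) - 5·5 = -44 - 25 = -69
u × v = (-18, 219, -69)
|u × v| = √((-18)² + 219² + (-69)²) = √53046 ≈ 230.3172

230.317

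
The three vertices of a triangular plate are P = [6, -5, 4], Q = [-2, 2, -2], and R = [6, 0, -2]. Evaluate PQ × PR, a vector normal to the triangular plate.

PQ = (-8, 7, -6)
PR = (0, 5, -6)
i: 7·(-6) - (-6)·5 = -42 - (-30) = -12
j: (-6)·0 - (-8)·(-6) = 0 - 48 = -48
k: (-8)·5 - 7·0 = -40 - 0 = -40
PQ × PR = (-12, -48, -40)

(-12, -48, -40)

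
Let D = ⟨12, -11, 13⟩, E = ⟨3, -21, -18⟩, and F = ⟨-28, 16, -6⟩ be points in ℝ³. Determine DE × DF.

DE = (-9, -10, -31)
DF = (-40, 27, -19)
i: (-10)·(-19) - (-31)·27 = 190 - (-837) = 1027
j: (-31)·(-40) - (-9)·(-19) = 1240 - 171 = 1069
k: (-9)·27 - (-10)·(-40) = -243 - 400 = -643
DE × DF = (1027, 1069, -643)

(1027, 1069, -643)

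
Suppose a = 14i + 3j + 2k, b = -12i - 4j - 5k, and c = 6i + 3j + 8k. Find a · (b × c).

b × c:
i: (-4)·8 - (-5)·3 = -32 - (-15) = -17
j: (-5)·6 - (-12)·8 = -30 - (-96) = 66
k: (-12)·3 - (-4)·6 = -36 - (-24) = -12
b × c = (-17, 66, -12)
a · (b × c) = 14·(-17) + 3·66 + 2·(-12) = -238 + 198 - 24 = -64

-64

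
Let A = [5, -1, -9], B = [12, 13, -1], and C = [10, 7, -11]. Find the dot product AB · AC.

131

AB = B − A = (7, 14, 8)
AC = C − A = (5, 8, -2)
AB · AC = 7·5 + 14·8 + 8·(-2) = 35 + 112 - 16 = 131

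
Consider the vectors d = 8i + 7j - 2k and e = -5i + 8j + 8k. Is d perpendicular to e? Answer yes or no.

d · e = 8·(-5) + 7·8 + (-2)·8 = -40 + 56 - 16 = 0
Zero, so the vectors are orthogonal.

yes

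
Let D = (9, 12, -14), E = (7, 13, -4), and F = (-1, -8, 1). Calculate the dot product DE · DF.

150

DE = E − D = (-2, 1, 10)
DF = F − D = (-10, -20, 15)
DE · DF = (-2)·(-10) + 1·(-20) + 10·15 = 20 - 20 + 150 = 150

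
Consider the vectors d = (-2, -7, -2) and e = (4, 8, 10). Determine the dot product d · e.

d · e = (-2)·4 + (-7)·8 + (-2)·10 = -8 - 56 - 20 = -84

-84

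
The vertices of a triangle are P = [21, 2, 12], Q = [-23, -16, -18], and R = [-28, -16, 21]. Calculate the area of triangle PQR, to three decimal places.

PQ = (-44, -18, -30),  PR = (-49, -18, 9)
i: (-18)·9 - (-30)·(-18) = -162 - 540 = -702
j: (-30)·(-49) - (-44)·9 = 1470 - (-396) = 1866
k: (-44)·(-18) - (-18)·(-49) = 792 - 882 = -90
PQ × PR = (-702, 1866, -90)
|PQ × PR| = √3982860 ≈ 1995.7104
area = ½ · 1995.7104 ≈ 997.855

997.855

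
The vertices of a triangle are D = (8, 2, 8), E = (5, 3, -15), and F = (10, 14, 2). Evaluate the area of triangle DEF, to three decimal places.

140.036

DE = (-3, 1, -23),  DF = (2, 12, -6)
i: 1·(-6) - (-23)·12 = -6 - (-276) = 270
j: (-23)·2 - (-3)·(-6) = -46 - 18 = -64
k: (-3)·12 - 1·2 = -36 - 2 = -38
DE × DF = (270, -64, -38)
|DE × DF| = √78440 ≈ 280.0714
area = ½ · 280.0714 ≈ 140.036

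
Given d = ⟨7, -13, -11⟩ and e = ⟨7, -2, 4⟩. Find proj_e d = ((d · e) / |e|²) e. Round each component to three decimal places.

d · e = 7·7 + (-13)·(-2) + (-11)·4 = 49 + 26 - 44 = 31
|e|² = 49 + 4 + 16 = 69
proj_e d = (31/69) · (7, -2, 4) ≈ (3.145, -0.899, 1.797)

(3.145, -0.899, 1.797)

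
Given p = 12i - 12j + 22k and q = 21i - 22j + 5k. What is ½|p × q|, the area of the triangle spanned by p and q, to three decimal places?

i: (-12)·5 - 22·(-22) = -60 - (-484) = 424
j: 22·21 - 12·5 = 462 - 60 = 402
k: 12·(-22) - (-12)·21 = -264 - (-252) = -12
p × q = (424, 402, -12)
|p × q| = √(424² + 402² + (-12)²) = √341524 ≈ 584.4005
area = ½ · 584.4005 ≈ 292.200

292.200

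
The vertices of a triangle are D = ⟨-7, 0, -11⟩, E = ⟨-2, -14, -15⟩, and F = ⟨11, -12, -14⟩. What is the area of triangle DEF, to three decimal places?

100.186

DE = (5, -14, -4),  DF = (18, -12, -3)
i: (-14)·(-3) - (-4)·(-12) = 42 - 48 = -6
j: (-4)·18 - 5·(-3) = -72 - (-15) = -57
k: 5·(-12) - (-14)·18 = -60 - (-252) = 192
DE × DF = (-6, -57, 192)
|DE × DF| = √40149 ≈ 200.3722
area = ½ · 200.3722 ≈ 100.186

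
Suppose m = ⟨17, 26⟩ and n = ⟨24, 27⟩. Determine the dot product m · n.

1110

m · n = 17·24 + 26·27 = 408 + 702 = 1110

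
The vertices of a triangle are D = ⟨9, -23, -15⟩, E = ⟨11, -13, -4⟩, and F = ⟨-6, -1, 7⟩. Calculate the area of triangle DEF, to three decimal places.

DE = (2, 10, 11),  DF = (-15, 22, 22)
i: 10·22 - 11·22 = 220 - 242 = -22
j: 11·(-15) - 2·22 = -165 - 44 = -209
k: 2·22 - 10·(-15) = 44 - (-150) = 194
DE × DF = (-22, -209, 194)
|DE × DF| = √81801 ≈ 286.0087
area = ½ · 286.0087 ≈ 143.004

143.004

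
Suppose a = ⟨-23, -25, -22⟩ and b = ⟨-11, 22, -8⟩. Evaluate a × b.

i: (-25)·(-8) - (-22)·22 = 200 - (-484) = 684
j: (-22)·(-11) - (-23)·(-8) = 242 - 184 = 58
k: (-23)·22 - (-25)·(-11) = -506 - 275 = -781
a × b = (684, 58, -781)

(684, 58, -781)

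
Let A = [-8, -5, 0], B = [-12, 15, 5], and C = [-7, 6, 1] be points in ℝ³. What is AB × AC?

(-35, 9, -64)

AB = (-4, 20, 5)
AC = (1, 11, 1)
i: 20·1 - 5·11 = 20 - 55 = -35
j: 5·1 - (-4)·1 = 5 - (-4) = 9
k: (-4)·11 - 20·1 = -44 - 20 = -64
AB × AC = (-35, 9, -64)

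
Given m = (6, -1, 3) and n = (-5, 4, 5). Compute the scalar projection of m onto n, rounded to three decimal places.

-2.339

m · n = 6·(-5) + (-1)·4 + 3·5 = -30 - 4 + 15 = -19
|n| = √(25 + 16 + 25) = √66 ≈ 8.1240
comp_n m = -19 / √66 ≈ -2.339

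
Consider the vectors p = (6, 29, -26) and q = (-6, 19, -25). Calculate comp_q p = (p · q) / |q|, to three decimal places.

p · q = 6·(-6) + 29·19 + (-26)·(-25) = -36 + 551 + 650 = 1165
|q| = √(36 + 361 + 625) = √1022 ≈ 31.9687
comp_q p = 1165 / √1022 ≈ 36.442

36.442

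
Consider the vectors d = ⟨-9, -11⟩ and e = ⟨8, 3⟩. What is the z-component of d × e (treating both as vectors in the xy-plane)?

(-9)·3 - (-11)·8 = -27 - (-88) = 61

61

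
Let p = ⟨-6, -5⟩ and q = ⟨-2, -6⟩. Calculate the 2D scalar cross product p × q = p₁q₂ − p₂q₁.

(-6)·(-6) - (-5)·(-2) = 36 - 10 = 26

26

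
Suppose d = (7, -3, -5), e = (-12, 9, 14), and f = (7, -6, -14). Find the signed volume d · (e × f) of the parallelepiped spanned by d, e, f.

e × f:
i: 9·(-14) - 14·(-6) = -126 - (-84) = -42
j: 14·7 - (-12)·(-14) = 98 - 168 = -70
k: (-12)·(-6) - 9·7 = 72 - 63 = 9
e × f = (-42, -70, 9)
d · (e × f) = 7·(-42) + (-3)·(-70) + (-5)·9 = -294 + 210 - 45 = -129

-129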